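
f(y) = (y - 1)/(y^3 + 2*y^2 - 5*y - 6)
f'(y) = (y - 1)*(-3*y^2 - 4*y + 5)/(y^3 + 2*y^2 - 5*y - 6)^2 + 1/(y^3 + 2*y^2 - 5*y - 6) = (-2*y^3 + y^2 + 4*y - 11)/(y^6 + 4*y^5 - 6*y^4 - 32*y^3 + y^2 + 60*y + 36)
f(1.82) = -0.34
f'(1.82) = -2.08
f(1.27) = -0.04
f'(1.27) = -0.17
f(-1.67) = -0.82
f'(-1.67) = -0.52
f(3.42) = 0.06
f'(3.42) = -0.04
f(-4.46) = 0.17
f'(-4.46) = 0.16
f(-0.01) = 0.17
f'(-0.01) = -0.31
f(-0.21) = 0.25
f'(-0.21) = -0.50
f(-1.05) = -6.89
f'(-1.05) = -133.24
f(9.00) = 0.01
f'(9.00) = 0.00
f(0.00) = 0.17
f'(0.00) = -0.31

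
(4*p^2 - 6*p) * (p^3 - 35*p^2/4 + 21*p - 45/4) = 4*p^5 - 41*p^4 + 273*p^3/2 - 171*p^2 + 135*p/2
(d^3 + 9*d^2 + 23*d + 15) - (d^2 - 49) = d^3 + 8*d^2 + 23*d + 64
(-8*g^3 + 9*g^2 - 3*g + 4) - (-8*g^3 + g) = 9*g^2 - 4*g + 4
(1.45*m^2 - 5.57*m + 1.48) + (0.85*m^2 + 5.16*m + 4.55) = 2.3*m^2 - 0.41*m + 6.03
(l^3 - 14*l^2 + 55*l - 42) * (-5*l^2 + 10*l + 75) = -5*l^5 + 80*l^4 - 340*l^3 - 290*l^2 + 3705*l - 3150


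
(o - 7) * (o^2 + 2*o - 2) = o^3 - 5*o^2 - 16*o + 14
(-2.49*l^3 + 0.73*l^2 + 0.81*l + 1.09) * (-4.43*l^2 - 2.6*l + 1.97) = 11.0307*l^5 + 3.2401*l^4 - 10.3916*l^3 - 5.4966*l^2 - 1.2383*l + 2.1473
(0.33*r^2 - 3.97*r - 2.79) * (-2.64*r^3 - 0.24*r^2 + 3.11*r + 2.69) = -0.8712*r^5 + 10.4016*r^4 + 9.3447*r^3 - 10.7894*r^2 - 19.3562*r - 7.5051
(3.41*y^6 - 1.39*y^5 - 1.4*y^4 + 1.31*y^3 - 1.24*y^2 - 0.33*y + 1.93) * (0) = 0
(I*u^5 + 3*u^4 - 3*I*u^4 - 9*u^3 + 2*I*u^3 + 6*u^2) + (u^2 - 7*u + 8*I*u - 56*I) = I*u^5 + 3*u^4 - 3*I*u^4 - 9*u^3 + 2*I*u^3 + 7*u^2 - 7*u + 8*I*u - 56*I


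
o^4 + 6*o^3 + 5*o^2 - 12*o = o*(o - 1)*(o + 3)*(o + 4)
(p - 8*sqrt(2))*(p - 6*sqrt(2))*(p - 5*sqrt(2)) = p^3 - 19*sqrt(2)*p^2 + 236*p - 480*sqrt(2)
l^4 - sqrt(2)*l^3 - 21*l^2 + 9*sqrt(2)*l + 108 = (l - 3)*(l + 3)*(l - 3*sqrt(2))*(l + 2*sqrt(2))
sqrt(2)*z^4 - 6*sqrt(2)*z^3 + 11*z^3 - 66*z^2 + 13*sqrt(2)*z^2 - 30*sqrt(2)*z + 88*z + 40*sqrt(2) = (z - 4)*(z - 2)*(z + 5*sqrt(2))*(sqrt(2)*z + 1)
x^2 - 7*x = x*(x - 7)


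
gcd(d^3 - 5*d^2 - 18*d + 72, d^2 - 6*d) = d - 6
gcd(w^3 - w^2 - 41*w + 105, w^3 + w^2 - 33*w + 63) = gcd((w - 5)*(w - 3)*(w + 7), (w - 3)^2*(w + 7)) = w^2 + 4*w - 21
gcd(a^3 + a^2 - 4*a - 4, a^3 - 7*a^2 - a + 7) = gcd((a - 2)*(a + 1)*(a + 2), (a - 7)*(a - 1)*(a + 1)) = a + 1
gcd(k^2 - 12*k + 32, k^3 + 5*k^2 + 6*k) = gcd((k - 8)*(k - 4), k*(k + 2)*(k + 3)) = 1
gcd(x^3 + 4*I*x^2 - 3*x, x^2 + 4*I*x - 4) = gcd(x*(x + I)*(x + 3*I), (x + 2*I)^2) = 1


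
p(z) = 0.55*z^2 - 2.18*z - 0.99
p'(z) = 1.1*z - 2.18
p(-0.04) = -0.90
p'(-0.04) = -2.22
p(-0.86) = 1.29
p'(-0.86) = -3.13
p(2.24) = -3.11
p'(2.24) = 0.28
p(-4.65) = 21.04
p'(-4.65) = -7.30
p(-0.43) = 0.05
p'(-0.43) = -2.65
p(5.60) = 4.05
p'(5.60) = 3.98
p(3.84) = -1.25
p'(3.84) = 2.04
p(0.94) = -2.55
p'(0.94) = -1.15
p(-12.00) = 104.37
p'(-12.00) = -15.38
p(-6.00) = 31.89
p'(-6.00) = -8.78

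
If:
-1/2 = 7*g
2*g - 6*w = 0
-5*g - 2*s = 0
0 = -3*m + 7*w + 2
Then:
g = -1/14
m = 11/18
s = 5/28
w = -1/42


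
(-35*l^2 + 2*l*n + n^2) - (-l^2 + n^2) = -34*l^2 + 2*l*n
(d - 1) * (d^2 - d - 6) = d^3 - 2*d^2 - 5*d + 6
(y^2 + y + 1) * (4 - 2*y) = -2*y^3 + 2*y^2 + 2*y + 4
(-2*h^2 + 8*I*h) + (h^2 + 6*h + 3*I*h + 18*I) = -h^2 + 6*h + 11*I*h + 18*I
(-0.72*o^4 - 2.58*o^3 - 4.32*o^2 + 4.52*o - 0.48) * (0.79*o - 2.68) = -0.5688*o^5 - 0.1086*o^4 + 3.5016*o^3 + 15.1484*o^2 - 12.4928*o + 1.2864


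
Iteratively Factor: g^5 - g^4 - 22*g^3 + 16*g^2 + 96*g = (g - 4)*(g^4 + 3*g^3 - 10*g^2 - 24*g) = g*(g - 4)*(g^3 + 3*g^2 - 10*g - 24) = g*(g - 4)*(g - 3)*(g^2 + 6*g + 8) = g*(g - 4)*(g - 3)*(g + 2)*(g + 4)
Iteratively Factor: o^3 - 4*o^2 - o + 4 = (o - 1)*(o^2 - 3*o - 4) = (o - 1)*(o + 1)*(o - 4)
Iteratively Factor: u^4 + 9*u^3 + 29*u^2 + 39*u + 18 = (u + 3)*(u^3 + 6*u^2 + 11*u + 6) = (u + 2)*(u + 3)*(u^2 + 4*u + 3) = (u + 1)*(u + 2)*(u + 3)*(u + 3)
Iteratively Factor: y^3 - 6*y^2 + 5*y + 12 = (y - 3)*(y^2 - 3*y - 4) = (y - 3)*(y + 1)*(y - 4)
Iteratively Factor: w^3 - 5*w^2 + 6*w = (w)*(w^2 - 5*w + 6) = w*(w - 2)*(w - 3)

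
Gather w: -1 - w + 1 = -w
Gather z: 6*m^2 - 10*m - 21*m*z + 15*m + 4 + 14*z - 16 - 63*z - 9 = 6*m^2 + 5*m + z*(-21*m - 49) - 21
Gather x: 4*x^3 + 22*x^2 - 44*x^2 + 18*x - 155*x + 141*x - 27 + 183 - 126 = 4*x^3 - 22*x^2 + 4*x + 30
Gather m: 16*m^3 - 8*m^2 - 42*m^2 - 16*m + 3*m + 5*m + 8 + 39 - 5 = 16*m^3 - 50*m^2 - 8*m + 42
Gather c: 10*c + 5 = 10*c + 5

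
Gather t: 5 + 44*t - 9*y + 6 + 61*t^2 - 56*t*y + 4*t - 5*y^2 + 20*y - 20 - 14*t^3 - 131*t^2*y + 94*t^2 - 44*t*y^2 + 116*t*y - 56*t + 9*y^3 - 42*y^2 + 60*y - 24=-14*t^3 + t^2*(155 - 131*y) + t*(-44*y^2 + 60*y - 8) + 9*y^3 - 47*y^2 + 71*y - 33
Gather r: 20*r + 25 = 20*r + 25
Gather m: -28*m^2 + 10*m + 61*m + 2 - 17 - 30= -28*m^2 + 71*m - 45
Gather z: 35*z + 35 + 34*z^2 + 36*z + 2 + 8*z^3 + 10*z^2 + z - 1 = 8*z^3 + 44*z^2 + 72*z + 36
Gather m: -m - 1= -m - 1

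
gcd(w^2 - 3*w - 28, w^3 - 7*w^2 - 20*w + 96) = w + 4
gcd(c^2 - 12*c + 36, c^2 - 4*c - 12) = c - 6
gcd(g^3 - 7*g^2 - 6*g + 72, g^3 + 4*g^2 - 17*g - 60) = g^2 - g - 12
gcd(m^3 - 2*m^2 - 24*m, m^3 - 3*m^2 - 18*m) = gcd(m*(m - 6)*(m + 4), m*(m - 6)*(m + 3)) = m^2 - 6*m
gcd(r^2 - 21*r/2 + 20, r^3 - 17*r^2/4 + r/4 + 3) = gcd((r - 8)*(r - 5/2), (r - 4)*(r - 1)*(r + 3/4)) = 1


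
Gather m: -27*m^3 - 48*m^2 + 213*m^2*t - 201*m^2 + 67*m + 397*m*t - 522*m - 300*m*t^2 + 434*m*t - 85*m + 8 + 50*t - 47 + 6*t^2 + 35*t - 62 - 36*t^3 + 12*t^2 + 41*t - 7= -27*m^3 + m^2*(213*t - 249) + m*(-300*t^2 + 831*t - 540) - 36*t^3 + 18*t^2 + 126*t - 108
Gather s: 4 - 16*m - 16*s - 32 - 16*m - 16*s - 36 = -32*m - 32*s - 64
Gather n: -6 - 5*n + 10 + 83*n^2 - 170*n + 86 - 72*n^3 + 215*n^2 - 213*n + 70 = -72*n^3 + 298*n^2 - 388*n + 160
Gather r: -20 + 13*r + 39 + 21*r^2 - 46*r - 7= 21*r^2 - 33*r + 12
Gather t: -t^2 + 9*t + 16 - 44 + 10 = -t^2 + 9*t - 18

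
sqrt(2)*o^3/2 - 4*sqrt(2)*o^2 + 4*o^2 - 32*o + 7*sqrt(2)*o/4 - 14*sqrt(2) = (o - 8)*(o + 7*sqrt(2)/2)*(sqrt(2)*o/2 + 1/2)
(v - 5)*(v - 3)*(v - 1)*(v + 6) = v^4 - 3*v^3 - 31*v^2 + 123*v - 90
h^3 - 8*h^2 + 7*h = h*(h - 7)*(h - 1)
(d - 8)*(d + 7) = d^2 - d - 56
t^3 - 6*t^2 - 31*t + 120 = (t - 8)*(t - 3)*(t + 5)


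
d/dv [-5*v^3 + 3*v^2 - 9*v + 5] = -15*v^2 + 6*v - 9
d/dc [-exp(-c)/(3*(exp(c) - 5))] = (2*exp(c) - 5)*exp(-c)/(3*(exp(c) - 5)^2)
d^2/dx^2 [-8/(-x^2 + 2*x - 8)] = 16*(-x^2 + 2*x + 4*(x - 1)^2 - 8)/(x^2 - 2*x + 8)^3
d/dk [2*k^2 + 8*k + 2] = 4*k + 8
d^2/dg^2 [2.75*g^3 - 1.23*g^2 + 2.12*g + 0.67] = 16.5*g - 2.46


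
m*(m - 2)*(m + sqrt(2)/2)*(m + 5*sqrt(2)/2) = m^4 - 2*m^3 + 3*sqrt(2)*m^3 - 6*sqrt(2)*m^2 + 5*m^2/2 - 5*m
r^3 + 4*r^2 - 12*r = r*(r - 2)*(r + 6)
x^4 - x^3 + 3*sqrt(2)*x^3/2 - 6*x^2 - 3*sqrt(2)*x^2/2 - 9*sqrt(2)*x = x*(x - 3)*(x + 2)*(x + 3*sqrt(2)/2)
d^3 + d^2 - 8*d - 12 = (d - 3)*(d + 2)^2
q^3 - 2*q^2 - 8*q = q*(q - 4)*(q + 2)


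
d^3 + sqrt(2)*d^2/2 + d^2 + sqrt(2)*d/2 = d*(d + 1)*(d + sqrt(2)/2)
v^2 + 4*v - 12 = (v - 2)*(v + 6)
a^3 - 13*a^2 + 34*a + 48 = (a - 8)*(a - 6)*(a + 1)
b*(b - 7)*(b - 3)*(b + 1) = b^4 - 9*b^3 + 11*b^2 + 21*b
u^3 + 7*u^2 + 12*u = u*(u + 3)*(u + 4)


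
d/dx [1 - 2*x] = -2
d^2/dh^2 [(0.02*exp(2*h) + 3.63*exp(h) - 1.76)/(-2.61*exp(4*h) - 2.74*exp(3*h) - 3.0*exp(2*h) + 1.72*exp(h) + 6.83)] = (-0.544968*exp(9*h) - 222.980391*exp(8*h) - 93.2504179999999*exp(7*h) + 122.629728*exp(6*h) + 38.9898600000002*exp(5*h) - 1362.636874*exp(4*h) - 354.792714*exp(3*h) - 177.788928*exp(2*h) + 188.36826*exp(h) - 190.011283)*exp(h)/(17.779581*exp(12*h) + 55.995462*exp(11*h) + 120.093408*exp(10*h) + 114.145588*exp(9*h) - 75.343977*exp(8*h) - 338.629188*exp(7*h) - 509.370252*exp(6*h) - 175.010136*exp(5*h) + 400.607031*exp(4*h) + 589.82231*exp(3*h) + 359.222484*exp(2*h) - 240.708324*exp(h) - 318.611987)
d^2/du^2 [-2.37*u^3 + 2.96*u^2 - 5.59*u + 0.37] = 5.92 - 14.22*u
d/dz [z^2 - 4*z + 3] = 2*z - 4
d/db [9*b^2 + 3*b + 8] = 18*b + 3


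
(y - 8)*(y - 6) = y^2 - 14*y + 48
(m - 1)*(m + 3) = m^2 + 2*m - 3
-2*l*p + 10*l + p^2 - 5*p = (-2*l + p)*(p - 5)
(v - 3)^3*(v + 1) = v^4 - 8*v^3 + 18*v^2 - 27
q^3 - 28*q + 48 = (q - 4)*(q - 2)*(q + 6)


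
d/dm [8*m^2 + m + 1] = 16*m + 1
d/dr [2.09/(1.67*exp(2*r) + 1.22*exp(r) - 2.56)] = (-6.9806*exp(r) - 2.5498)*exp(r)/(1.67*exp(2*r) + 1.22*exp(r) - 2.56)^2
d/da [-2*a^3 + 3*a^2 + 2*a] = -6*a^2 + 6*a + 2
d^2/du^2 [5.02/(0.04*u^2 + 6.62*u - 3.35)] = (-0.016064*u^2 - 2.658592*u + 5.02*(0.08*u + 6.62)*(0.16*u + 13.24) + 1.34536)/(0.04*u^2 + 6.62*u - 3.35)^3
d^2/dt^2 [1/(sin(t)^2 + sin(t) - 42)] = (-4*sin(t)^4 - 3*sin(t)^3 - 163*sin(t)^2 - 36*sin(t) + 86)/(sin(t)^2 + sin(t) - 42)^3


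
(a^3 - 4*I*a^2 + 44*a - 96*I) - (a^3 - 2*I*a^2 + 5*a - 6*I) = -2*I*a^2 + 39*a - 90*I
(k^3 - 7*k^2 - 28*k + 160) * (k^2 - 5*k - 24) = k^5 - 12*k^4 - 17*k^3 + 468*k^2 - 128*k - 3840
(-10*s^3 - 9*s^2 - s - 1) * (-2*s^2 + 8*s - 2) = 20*s^5 - 62*s^4 - 50*s^3 + 12*s^2 - 6*s + 2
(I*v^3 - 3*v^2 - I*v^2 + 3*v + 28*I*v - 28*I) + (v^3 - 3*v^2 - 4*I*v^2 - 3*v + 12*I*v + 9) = v^3 + I*v^3 - 6*v^2 - 5*I*v^2 + 40*I*v + 9 - 28*I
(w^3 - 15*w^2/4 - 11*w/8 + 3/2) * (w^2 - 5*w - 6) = w^5 - 35*w^4/4 + 91*w^3/8 + 247*w^2/8 + 3*w/4 - 9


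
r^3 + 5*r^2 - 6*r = r*(r - 1)*(r + 6)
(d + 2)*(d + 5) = d^2 + 7*d + 10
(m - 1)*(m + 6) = m^2 + 5*m - 6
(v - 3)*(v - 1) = v^2 - 4*v + 3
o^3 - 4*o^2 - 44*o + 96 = (o - 8)*(o - 2)*(o + 6)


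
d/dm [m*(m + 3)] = 2*m + 3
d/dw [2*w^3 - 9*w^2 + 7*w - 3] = 6*w^2 - 18*w + 7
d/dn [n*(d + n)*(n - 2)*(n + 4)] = 3*d*n^2 + 4*d*n - 8*d + 4*n^3 + 6*n^2 - 16*n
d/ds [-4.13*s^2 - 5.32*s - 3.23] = -8.26*s - 5.32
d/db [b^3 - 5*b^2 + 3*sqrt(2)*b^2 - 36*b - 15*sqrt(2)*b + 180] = 3*b^2 - 10*b + 6*sqrt(2)*b - 36 - 15*sqrt(2)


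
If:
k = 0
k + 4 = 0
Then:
No Solution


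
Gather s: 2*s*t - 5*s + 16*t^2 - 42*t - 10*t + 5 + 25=s*(2*t - 5) + 16*t^2 - 52*t + 30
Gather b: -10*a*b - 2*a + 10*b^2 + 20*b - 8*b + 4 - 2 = -2*a + 10*b^2 + b*(12 - 10*a) + 2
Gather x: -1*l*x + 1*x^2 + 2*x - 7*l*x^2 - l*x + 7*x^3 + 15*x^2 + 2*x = 7*x^3 + x^2*(16 - 7*l) + x*(4 - 2*l)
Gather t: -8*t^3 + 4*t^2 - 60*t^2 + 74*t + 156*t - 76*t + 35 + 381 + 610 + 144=-8*t^3 - 56*t^2 + 154*t + 1170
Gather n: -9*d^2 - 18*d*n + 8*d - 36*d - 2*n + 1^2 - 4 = -9*d^2 - 28*d + n*(-18*d - 2) - 3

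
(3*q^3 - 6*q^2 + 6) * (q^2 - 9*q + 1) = 3*q^5 - 33*q^4 + 57*q^3 - 54*q + 6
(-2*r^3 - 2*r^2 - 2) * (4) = -8*r^3 - 8*r^2 - 8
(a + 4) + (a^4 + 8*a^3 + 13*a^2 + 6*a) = a^4 + 8*a^3 + 13*a^2 + 7*a + 4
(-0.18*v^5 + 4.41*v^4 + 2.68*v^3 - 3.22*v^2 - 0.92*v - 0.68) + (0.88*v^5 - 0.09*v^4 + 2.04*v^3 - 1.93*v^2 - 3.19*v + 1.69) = 0.7*v^5 + 4.32*v^4 + 4.72*v^3 - 5.15*v^2 - 4.11*v + 1.01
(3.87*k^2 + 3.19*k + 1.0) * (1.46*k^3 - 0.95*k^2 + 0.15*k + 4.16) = 5.6502*k^5 + 0.9809*k^4 - 0.99*k^3 + 15.6277*k^2 + 13.4204*k + 4.16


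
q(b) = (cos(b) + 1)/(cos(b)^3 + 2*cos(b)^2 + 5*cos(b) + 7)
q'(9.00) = -0.11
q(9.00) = 0.03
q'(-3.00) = 0.05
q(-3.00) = 0.00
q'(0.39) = 0.01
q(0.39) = 0.14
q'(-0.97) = -0.02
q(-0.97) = 0.15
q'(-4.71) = -0.04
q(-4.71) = 0.14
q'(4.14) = 0.11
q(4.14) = 0.10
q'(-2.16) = 0.12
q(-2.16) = 0.10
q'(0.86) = 0.02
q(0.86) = 0.15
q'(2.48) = -0.13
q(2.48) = 0.06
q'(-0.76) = -0.02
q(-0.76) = 0.14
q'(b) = (cos(b) + 1)*(3*sin(b)*cos(b)^2 + 4*sin(b)*cos(b) + 5*sin(b))/(cos(b)^3 + 2*cos(b)^2 + 5*cos(b) + 7)^2 - sin(b)/(cos(b)^3 + 2*cos(b)^2 + 5*cos(b) + 7) = (11*cos(b) + 5*cos(2*b) + cos(3*b) + 1)*sin(b)/(2*(cos(b)^3 + 2*cos(b)^2 + 5*cos(b) + 7)^2)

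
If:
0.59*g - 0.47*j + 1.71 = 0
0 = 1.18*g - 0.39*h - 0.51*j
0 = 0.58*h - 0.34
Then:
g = 3.86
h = 0.59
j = 8.49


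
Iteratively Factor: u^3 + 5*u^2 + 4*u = (u)*(u^2 + 5*u + 4) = u*(u + 4)*(u + 1)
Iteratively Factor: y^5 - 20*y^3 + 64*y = (y)*(y^4 - 20*y^2 + 64) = y*(y - 4)*(y^3 + 4*y^2 - 4*y - 16) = y*(y - 4)*(y + 2)*(y^2 + 2*y - 8) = y*(y - 4)*(y + 2)*(y + 4)*(y - 2)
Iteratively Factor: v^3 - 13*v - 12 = (v - 4)*(v^2 + 4*v + 3) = (v - 4)*(v + 3)*(v + 1)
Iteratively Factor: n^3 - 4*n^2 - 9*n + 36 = (n - 3)*(n^2 - n - 12) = (n - 4)*(n - 3)*(n + 3)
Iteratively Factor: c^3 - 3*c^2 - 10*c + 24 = (c - 4)*(c^2 + c - 6) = (c - 4)*(c - 2)*(c + 3)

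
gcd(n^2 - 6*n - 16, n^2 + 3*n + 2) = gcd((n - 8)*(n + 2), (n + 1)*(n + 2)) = n + 2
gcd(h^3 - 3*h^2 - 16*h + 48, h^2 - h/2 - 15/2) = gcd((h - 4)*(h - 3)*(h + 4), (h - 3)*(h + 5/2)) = h - 3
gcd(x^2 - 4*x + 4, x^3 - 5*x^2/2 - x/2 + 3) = x - 2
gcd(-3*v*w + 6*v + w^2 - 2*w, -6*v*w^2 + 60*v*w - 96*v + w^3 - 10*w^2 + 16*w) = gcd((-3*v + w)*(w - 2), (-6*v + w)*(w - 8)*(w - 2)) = w - 2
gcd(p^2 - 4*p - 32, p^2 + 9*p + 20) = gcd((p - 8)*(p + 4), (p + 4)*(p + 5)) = p + 4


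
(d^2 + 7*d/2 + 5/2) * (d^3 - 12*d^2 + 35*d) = d^5 - 17*d^4/2 - 9*d^3/2 + 185*d^2/2 + 175*d/2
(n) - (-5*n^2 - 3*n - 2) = 5*n^2 + 4*n + 2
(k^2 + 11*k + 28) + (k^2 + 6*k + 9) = 2*k^2 + 17*k + 37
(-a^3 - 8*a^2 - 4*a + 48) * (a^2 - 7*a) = -a^5 - a^4 + 52*a^3 + 76*a^2 - 336*a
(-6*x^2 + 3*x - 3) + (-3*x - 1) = -6*x^2 - 4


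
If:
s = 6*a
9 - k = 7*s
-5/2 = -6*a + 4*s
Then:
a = -5/36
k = 89/6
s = -5/6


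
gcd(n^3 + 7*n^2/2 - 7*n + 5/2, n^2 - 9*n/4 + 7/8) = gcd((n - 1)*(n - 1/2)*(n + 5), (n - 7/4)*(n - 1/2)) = n - 1/2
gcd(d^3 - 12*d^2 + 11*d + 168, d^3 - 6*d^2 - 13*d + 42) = d^2 - 4*d - 21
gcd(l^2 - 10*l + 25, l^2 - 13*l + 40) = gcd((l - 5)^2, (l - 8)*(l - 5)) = l - 5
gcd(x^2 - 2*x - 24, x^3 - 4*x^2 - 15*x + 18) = x - 6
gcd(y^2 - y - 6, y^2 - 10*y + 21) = y - 3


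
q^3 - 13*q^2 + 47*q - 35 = (q - 7)*(q - 5)*(q - 1)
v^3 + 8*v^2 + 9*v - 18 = (v - 1)*(v + 3)*(v + 6)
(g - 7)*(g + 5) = g^2 - 2*g - 35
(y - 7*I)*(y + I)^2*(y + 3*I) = y^4 - 2*I*y^3 + 28*y^2 + 46*I*y - 21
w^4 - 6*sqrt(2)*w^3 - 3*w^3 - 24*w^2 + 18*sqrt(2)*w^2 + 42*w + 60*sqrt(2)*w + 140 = (w - 5)*(w + 2)*(w - 7*sqrt(2))*(w + sqrt(2))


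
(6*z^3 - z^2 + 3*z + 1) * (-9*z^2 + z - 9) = -54*z^5 + 15*z^4 - 82*z^3 + 3*z^2 - 26*z - 9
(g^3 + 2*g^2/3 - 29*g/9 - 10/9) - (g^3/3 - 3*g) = 2*g^3/3 + 2*g^2/3 - 2*g/9 - 10/9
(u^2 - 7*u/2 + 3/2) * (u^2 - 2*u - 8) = u^4 - 11*u^3/2 + u^2/2 + 25*u - 12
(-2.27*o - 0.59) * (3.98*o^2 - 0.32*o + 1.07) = -9.0346*o^3 - 1.6218*o^2 - 2.2401*o - 0.6313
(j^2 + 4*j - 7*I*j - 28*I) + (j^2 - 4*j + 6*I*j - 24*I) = 2*j^2 - I*j - 52*I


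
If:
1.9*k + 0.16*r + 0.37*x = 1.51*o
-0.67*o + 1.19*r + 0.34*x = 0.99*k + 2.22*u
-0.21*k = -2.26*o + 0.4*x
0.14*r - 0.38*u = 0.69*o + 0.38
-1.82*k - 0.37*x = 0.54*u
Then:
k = 64.55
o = 83.75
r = -992.05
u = -518.56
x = 439.28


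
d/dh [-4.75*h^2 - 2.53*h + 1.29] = -9.5*h - 2.53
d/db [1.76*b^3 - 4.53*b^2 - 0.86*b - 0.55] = 5.28*b^2 - 9.06*b - 0.86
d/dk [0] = 0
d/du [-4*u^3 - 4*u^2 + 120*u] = -12*u^2 - 8*u + 120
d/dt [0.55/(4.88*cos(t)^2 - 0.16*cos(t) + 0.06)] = (5.368*cos(t) - 0.088)*sin(t)/(4.88*cos(t)^2 - 0.16*cos(t) + 0.06)^2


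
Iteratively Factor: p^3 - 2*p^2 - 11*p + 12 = (p - 4)*(p^2 + 2*p - 3) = (p - 4)*(p + 3)*(p - 1)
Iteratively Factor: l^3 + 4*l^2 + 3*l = (l + 3)*(l^2 + l) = l*(l + 3)*(l + 1)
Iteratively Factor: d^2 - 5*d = (d)*(d - 5)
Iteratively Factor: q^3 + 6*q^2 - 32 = (q - 2)*(q^2 + 8*q + 16) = (q - 2)*(q + 4)*(q + 4)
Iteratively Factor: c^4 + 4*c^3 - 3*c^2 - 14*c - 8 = (c + 1)*(c^3 + 3*c^2 - 6*c - 8) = (c + 1)*(c + 4)*(c^2 - c - 2) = (c + 1)^2*(c + 4)*(c - 2)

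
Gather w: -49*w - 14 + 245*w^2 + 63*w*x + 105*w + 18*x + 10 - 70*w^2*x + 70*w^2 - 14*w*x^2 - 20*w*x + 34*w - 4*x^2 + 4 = w^2*(315 - 70*x) + w*(-14*x^2 + 43*x + 90) - 4*x^2 + 18*x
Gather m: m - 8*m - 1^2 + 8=7 - 7*m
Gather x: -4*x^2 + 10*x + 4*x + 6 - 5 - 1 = -4*x^2 + 14*x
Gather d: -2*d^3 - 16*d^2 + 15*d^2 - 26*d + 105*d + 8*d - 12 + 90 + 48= -2*d^3 - d^2 + 87*d + 126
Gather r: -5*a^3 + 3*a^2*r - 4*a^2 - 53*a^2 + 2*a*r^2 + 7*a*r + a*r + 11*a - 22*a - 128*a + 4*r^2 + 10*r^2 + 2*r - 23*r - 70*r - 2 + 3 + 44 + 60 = -5*a^3 - 57*a^2 - 139*a + r^2*(2*a + 14) + r*(3*a^2 + 8*a - 91) + 105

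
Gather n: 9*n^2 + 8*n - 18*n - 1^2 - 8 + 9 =9*n^2 - 10*n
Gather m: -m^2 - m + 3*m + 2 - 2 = -m^2 + 2*m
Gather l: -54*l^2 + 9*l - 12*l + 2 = -54*l^2 - 3*l + 2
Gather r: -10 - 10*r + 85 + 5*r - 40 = 35 - 5*r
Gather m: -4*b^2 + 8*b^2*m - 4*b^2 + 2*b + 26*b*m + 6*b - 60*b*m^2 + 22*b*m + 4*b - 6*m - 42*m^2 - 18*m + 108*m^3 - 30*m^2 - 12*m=-8*b^2 + 12*b + 108*m^3 + m^2*(-60*b - 72) + m*(8*b^2 + 48*b - 36)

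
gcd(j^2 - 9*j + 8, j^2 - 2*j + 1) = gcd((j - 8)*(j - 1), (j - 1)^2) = j - 1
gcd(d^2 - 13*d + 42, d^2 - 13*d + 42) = d^2 - 13*d + 42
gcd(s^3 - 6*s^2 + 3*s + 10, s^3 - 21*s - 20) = s^2 - 4*s - 5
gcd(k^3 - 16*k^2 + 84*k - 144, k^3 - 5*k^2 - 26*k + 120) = k^2 - 10*k + 24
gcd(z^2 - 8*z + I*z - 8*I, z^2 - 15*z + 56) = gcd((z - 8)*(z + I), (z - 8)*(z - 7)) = z - 8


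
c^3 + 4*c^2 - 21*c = c*(c - 3)*(c + 7)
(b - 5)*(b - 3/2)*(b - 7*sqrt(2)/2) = b^3 - 13*b^2/2 - 7*sqrt(2)*b^2/2 + 15*b/2 + 91*sqrt(2)*b/4 - 105*sqrt(2)/4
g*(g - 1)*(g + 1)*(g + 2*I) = g^4 + 2*I*g^3 - g^2 - 2*I*g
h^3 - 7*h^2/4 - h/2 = h*(h - 2)*(h + 1/4)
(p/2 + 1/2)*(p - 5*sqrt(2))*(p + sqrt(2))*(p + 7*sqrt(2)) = p^4/2 + p^3/2 + 3*sqrt(2)*p^3/2 - 33*p^2 + 3*sqrt(2)*p^2/2 - 35*sqrt(2)*p - 33*p - 35*sqrt(2)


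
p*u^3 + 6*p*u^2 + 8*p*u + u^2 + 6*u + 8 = (u + 2)*(u + 4)*(p*u + 1)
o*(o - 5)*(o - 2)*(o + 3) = o^4 - 4*o^3 - 11*o^2 + 30*o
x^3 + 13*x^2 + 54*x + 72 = (x + 3)*(x + 4)*(x + 6)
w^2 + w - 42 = (w - 6)*(w + 7)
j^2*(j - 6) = j^3 - 6*j^2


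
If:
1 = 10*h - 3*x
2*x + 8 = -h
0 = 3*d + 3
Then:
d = -1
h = -22/23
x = -81/23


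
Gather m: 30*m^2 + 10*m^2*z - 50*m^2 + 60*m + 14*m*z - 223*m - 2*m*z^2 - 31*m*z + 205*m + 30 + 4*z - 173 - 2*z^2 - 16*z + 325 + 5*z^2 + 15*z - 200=m^2*(10*z - 20) + m*(-2*z^2 - 17*z + 42) + 3*z^2 + 3*z - 18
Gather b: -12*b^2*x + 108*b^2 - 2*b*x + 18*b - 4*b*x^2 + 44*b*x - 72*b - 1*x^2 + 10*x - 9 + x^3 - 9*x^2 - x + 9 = b^2*(108 - 12*x) + b*(-4*x^2 + 42*x - 54) + x^3 - 10*x^2 + 9*x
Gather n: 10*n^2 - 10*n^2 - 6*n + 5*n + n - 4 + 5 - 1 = 0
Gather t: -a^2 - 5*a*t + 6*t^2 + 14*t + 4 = -a^2 + 6*t^2 + t*(14 - 5*a) + 4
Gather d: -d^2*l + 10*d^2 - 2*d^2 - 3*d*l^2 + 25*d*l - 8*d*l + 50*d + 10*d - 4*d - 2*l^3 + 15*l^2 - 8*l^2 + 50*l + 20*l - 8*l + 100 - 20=d^2*(8 - l) + d*(-3*l^2 + 17*l + 56) - 2*l^3 + 7*l^2 + 62*l + 80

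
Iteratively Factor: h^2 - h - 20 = (h - 5)*(h + 4)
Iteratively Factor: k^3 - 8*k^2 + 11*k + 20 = (k - 4)*(k^2 - 4*k - 5) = (k - 5)*(k - 4)*(k + 1)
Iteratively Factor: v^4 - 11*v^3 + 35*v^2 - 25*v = (v)*(v^3 - 11*v^2 + 35*v - 25) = v*(v - 1)*(v^2 - 10*v + 25) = v*(v - 5)*(v - 1)*(v - 5)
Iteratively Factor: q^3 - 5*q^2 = (q)*(q^2 - 5*q) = q^2*(q - 5)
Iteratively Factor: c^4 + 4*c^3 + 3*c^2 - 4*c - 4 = (c + 2)*(c^3 + 2*c^2 - c - 2) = (c + 1)*(c + 2)*(c^2 + c - 2) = (c - 1)*(c + 1)*(c + 2)*(c + 2)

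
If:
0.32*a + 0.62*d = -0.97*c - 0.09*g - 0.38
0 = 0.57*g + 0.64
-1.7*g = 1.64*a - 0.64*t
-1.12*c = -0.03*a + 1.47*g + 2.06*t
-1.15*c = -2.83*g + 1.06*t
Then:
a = 3.00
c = -7.10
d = 9.11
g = -1.12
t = 4.71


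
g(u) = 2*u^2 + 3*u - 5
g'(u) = 4*u + 3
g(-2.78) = 2.12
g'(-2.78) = -8.12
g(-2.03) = -2.85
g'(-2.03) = -5.12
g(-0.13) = -5.36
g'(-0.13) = 2.48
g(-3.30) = 6.88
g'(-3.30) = -10.20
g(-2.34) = -1.07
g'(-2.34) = -6.36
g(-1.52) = -4.94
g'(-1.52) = -3.08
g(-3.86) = 13.22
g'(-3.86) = -12.44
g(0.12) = -4.61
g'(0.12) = 3.48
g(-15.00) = 400.00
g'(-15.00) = -57.00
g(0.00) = -5.00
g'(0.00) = 3.00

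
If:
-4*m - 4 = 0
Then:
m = -1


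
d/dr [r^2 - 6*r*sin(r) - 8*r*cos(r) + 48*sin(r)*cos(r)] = 8*r*sin(r) - 6*r*cos(r) + 2*r - 6*sin(r) - 8*cos(r) + 48*cos(2*r)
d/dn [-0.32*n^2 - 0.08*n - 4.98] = -0.64*n - 0.08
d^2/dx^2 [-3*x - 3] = 0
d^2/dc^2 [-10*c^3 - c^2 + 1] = -60*c - 2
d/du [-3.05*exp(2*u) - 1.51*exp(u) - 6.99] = (-6.1*exp(u) - 1.51)*exp(u)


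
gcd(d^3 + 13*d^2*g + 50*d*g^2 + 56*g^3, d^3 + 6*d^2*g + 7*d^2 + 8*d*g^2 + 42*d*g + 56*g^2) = d^2 + 6*d*g + 8*g^2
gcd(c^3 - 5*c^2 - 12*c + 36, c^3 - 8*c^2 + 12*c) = c^2 - 8*c + 12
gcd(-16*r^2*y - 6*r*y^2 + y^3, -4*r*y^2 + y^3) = y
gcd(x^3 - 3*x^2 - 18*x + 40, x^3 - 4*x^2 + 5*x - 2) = x - 2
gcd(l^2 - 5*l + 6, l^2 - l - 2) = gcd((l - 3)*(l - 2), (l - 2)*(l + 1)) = l - 2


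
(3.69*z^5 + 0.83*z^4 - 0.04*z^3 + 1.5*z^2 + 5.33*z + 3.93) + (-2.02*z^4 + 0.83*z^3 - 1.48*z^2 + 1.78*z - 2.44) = 3.69*z^5 - 1.19*z^4 + 0.79*z^3 + 0.02*z^2 + 7.11*z + 1.49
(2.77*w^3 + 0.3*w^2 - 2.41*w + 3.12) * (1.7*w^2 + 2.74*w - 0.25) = 4.709*w^5 + 8.0998*w^4 - 3.9675*w^3 - 1.3744*w^2 + 9.1513*w - 0.78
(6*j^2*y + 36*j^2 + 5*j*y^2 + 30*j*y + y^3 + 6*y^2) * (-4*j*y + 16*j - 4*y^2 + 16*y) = -24*j^3*y^2 - 48*j^3*y + 576*j^3 - 44*j^2*y^3 - 88*j^2*y^2 + 1056*j^2*y - 24*j*y^4 - 48*j*y^3 + 576*j*y^2 - 4*y^5 - 8*y^4 + 96*y^3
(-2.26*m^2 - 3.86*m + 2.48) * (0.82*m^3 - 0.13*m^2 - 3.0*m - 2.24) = -1.8532*m^5 - 2.8714*m^4 + 9.3154*m^3 + 16.32*m^2 + 1.2064*m - 5.5552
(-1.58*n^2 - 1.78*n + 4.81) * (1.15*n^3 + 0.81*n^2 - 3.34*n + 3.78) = -1.817*n^5 - 3.3268*n^4 + 9.3669*n^3 + 3.8689*n^2 - 22.7938*n + 18.1818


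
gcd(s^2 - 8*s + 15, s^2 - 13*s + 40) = s - 5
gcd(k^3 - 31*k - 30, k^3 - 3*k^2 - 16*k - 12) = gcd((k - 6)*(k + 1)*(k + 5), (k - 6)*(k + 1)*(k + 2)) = k^2 - 5*k - 6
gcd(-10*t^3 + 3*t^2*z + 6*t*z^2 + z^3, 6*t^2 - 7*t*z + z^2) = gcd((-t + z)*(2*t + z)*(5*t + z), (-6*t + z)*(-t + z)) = -t + z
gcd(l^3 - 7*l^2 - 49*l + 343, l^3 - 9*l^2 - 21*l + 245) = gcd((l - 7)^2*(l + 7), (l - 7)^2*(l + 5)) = l^2 - 14*l + 49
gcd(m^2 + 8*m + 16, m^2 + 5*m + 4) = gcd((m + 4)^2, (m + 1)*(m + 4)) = m + 4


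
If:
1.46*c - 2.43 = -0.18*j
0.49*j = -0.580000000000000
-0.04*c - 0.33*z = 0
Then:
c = 1.81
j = -1.18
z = -0.22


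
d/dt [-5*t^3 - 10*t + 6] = -15*t^2 - 10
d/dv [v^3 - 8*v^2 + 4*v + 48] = 3*v^2 - 16*v + 4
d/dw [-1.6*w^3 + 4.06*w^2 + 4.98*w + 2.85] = -4.8*w^2 + 8.12*w + 4.98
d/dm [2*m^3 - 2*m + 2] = 6*m^2 - 2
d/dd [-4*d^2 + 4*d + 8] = 4 - 8*d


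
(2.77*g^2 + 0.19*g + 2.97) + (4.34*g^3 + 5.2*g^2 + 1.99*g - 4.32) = 4.34*g^3 + 7.97*g^2 + 2.18*g - 1.35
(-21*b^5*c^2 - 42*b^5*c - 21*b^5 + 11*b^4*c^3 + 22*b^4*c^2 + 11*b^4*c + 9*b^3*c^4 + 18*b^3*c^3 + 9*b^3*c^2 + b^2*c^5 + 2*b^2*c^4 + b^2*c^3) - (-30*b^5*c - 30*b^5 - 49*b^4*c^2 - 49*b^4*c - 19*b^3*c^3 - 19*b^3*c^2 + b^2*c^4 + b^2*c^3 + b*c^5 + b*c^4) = -21*b^5*c^2 - 12*b^5*c + 9*b^5 + 11*b^4*c^3 + 71*b^4*c^2 + 60*b^4*c + 9*b^3*c^4 + 37*b^3*c^3 + 28*b^3*c^2 + b^2*c^5 + b^2*c^4 - b*c^5 - b*c^4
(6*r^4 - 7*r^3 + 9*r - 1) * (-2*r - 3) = -12*r^5 - 4*r^4 + 21*r^3 - 18*r^2 - 25*r + 3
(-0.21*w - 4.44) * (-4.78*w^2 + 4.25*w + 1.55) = 1.0038*w^3 + 20.3307*w^2 - 19.1955*w - 6.882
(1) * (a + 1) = a + 1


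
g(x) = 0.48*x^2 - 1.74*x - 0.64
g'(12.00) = 9.78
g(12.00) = 47.60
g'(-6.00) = -7.50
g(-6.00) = 27.08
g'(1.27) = -0.52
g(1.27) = -2.08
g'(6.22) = 4.23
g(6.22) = 7.11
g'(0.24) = -1.51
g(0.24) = -1.03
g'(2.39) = 0.55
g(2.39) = -2.06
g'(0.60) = -1.16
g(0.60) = -1.51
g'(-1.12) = -2.82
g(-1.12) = 1.91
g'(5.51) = 3.55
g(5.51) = 4.35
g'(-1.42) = -3.10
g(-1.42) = 2.80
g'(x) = 0.96*x - 1.74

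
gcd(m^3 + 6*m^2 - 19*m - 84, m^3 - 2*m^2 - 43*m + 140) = m^2 + 3*m - 28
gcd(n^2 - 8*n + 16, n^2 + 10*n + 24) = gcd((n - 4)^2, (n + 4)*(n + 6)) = 1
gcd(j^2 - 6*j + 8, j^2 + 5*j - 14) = j - 2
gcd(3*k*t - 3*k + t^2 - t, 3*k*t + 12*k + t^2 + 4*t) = 3*k + t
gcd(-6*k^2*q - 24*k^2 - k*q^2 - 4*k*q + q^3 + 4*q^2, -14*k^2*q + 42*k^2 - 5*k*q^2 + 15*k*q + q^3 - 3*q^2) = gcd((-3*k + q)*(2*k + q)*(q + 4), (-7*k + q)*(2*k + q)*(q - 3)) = 2*k + q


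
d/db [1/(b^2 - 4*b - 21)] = 2*(2 - b)/(-b^2 + 4*b + 21)^2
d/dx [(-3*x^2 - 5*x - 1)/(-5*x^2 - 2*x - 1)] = (-19*x^2 - 4*x + 3)/(25*x^4 + 20*x^3 + 14*x^2 + 4*x + 1)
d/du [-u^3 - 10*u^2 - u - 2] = -3*u^2 - 20*u - 1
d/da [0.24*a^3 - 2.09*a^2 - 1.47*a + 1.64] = 0.72*a^2 - 4.18*a - 1.47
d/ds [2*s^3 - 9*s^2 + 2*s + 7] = 6*s^2 - 18*s + 2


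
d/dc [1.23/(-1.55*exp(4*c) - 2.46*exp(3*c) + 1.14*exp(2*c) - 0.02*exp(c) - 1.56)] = (7.626*exp(3*c) + 9.0774*exp(2*c) - 2.8044*exp(c) + 0.0246)*exp(c)/(1.55*exp(4*c) + 2.46*exp(3*c) - 1.14*exp(2*c) + 0.02*exp(c) + 1.56)^2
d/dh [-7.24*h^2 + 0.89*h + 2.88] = 0.89 - 14.48*h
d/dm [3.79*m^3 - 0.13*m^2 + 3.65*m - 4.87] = 11.37*m^2 - 0.26*m + 3.65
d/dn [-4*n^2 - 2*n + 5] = -8*n - 2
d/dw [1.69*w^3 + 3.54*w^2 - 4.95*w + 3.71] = 5.07*w^2 + 7.08*w - 4.95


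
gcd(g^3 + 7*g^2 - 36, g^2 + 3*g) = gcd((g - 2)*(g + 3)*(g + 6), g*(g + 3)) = g + 3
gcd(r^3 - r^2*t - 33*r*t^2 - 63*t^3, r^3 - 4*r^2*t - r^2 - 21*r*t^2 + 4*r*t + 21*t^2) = r^2 - 4*r*t - 21*t^2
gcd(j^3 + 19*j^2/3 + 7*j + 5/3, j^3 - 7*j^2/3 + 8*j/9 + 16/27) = j + 1/3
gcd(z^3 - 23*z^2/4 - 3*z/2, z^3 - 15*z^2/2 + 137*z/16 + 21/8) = z^2 - 23*z/4 - 3/2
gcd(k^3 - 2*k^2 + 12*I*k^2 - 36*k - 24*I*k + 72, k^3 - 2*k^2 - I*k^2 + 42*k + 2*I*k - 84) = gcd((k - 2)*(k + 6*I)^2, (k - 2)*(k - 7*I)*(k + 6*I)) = k^2 + k*(-2 + 6*I) - 12*I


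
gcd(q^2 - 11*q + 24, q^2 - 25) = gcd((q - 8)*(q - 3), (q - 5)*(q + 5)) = 1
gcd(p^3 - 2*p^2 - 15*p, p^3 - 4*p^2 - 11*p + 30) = p^2 - 2*p - 15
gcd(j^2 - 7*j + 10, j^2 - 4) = j - 2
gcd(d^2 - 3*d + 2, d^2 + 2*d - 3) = d - 1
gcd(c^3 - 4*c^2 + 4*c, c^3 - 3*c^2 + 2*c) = c^2 - 2*c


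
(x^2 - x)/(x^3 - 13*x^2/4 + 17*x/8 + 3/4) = 8*x*(x - 1)/(8*x^3 - 26*x^2 + 17*x + 6)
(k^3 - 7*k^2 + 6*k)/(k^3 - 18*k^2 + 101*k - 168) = k*(k^2 - 7*k + 6)/(k^3 - 18*k^2 + 101*k - 168)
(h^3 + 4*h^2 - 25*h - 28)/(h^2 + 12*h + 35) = (h^2 - 3*h - 4)/(h + 5)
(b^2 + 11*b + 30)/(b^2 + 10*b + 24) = (b + 5)/(b + 4)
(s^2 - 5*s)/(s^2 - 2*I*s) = (s - 5)/(s - 2*I)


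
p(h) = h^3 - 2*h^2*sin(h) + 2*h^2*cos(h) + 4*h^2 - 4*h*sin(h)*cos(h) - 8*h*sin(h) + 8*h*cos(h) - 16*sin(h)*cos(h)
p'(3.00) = 37.70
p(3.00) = 19.41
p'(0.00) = -8.00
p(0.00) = 0.00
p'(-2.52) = -14.84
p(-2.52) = 8.32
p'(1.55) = 10.24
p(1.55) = -3.97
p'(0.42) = -9.41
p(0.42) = -3.93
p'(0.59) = -7.75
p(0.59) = -5.40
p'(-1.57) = -1.34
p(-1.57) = -1.64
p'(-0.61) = 2.22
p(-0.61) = 1.87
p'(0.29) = -9.82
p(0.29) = -2.67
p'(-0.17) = -5.53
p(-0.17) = 1.16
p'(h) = -2*h^2*sin(h) - 2*h^2*cos(h) + 3*h^2 + 4*h*sin(h)^2 - 12*h*sin(h) - 4*h*cos(h)^2 - 4*h*cos(h) + 8*h + 16*sin(h)^2 - 4*sin(h)*cos(h) - 8*sin(h) - 16*cos(h)^2 + 8*cos(h)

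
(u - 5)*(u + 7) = u^2 + 2*u - 35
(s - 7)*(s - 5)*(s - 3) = s^3 - 15*s^2 + 71*s - 105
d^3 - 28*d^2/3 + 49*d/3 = d*(d - 7)*(d - 7/3)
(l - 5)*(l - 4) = l^2 - 9*l + 20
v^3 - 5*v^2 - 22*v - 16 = (v - 8)*(v + 1)*(v + 2)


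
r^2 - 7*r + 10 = (r - 5)*(r - 2)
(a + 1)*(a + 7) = a^2 + 8*a + 7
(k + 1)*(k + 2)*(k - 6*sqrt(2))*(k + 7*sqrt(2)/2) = k^4 - 5*sqrt(2)*k^3/2 + 3*k^3 - 40*k^2 - 15*sqrt(2)*k^2/2 - 126*k - 5*sqrt(2)*k - 84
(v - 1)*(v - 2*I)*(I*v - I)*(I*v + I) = -v^4 + v^3 + 2*I*v^3 + v^2 - 2*I*v^2 - v - 2*I*v + 2*I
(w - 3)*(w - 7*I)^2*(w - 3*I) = w^4 - 3*w^3 - 17*I*w^3 - 91*w^2 + 51*I*w^2 + 273*w + 147*I*w - 441*I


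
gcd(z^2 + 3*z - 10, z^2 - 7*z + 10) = z - 2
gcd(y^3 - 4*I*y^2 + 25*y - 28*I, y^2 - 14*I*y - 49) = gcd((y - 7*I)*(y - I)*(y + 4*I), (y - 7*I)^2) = y - 7*I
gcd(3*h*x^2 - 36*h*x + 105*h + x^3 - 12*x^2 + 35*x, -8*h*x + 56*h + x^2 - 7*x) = x - 7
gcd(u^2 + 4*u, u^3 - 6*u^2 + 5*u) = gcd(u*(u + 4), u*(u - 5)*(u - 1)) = u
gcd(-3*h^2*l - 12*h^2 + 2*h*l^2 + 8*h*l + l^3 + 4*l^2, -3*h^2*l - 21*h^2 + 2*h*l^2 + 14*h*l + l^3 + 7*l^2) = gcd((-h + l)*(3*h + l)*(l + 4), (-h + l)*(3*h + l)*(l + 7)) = 3*h^2 - 2*h*l - l^2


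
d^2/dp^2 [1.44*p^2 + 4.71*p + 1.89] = 2.88000000000000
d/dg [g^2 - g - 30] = 2*g - 1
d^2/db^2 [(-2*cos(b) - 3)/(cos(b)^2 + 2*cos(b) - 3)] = 2*(9*(1 - cos(2*b))^2*cos(b)/4 + (1 - cos(2*b))^2 + cos(b)/4 + 29*cos(2*b)/2 + 33*cos(3*b)/4 - cos(5*b)/2 - 45/2)/((cos(b) - 1)^3*(cos(b) + 3)^3)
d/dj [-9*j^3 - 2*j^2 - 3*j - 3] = -27*j^2 - 4*j - 3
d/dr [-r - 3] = -1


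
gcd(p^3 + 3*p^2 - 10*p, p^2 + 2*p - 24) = 1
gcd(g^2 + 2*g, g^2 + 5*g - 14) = 1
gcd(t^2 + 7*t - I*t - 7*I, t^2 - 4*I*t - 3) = t - I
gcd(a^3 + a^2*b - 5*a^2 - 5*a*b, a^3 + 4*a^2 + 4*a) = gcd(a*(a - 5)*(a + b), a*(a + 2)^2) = a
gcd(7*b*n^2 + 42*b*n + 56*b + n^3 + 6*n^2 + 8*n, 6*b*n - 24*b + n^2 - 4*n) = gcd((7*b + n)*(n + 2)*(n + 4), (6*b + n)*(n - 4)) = 1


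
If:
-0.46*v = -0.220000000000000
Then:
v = 0.48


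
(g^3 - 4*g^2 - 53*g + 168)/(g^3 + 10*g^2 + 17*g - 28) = (g^2 - 11*g + 24)/(g^2 + 3*g - 4)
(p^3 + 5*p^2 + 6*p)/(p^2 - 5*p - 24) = p*(p + 2)/(p - 8)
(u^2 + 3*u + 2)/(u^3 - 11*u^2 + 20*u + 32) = (u + 2)/(u^2 - 12*u + 32)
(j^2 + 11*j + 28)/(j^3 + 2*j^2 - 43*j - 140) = (j + 7)/(j^2 - 2*j - 35)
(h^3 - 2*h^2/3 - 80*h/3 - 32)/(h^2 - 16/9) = 3*(h^2 - 2*h - 24)/(3*h - 4)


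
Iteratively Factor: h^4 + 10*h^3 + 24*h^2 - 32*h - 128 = (h + 4)*(h^3 + 6*h^2 - 32) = (h + 4)^2*(h^2 + 2*h - 8) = (h - 2)*(h + 4)^2*(h + 4)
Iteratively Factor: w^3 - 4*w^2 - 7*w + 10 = (w - 1)*(w^2 - 3*w - 10) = (w - 1)*(w + 2)*(w - 5)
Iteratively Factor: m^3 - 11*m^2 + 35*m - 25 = (m - 5)*(m^2 - 6*m + 5) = (m - 5)^2*(m - 1)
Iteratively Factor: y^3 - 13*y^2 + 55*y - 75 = (y - 5)*(y^2 - 8*y + 15) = (y - 5)*(y - 3)*(y - 5)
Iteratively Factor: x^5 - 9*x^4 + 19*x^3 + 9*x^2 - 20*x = (x - 4)*(x^4 - 5*x^3 - x^2 + 5*x) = (x - 4)*(x + 1)*(x^3 - 6*x^2 + 5*x) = x*(x - 4)*(x + 1)*(x^2 - 6*x + 5) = x*(x - 4)*(x - 1)*(x + 1)*(x - 5)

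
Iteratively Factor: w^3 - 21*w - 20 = (w - 5)*(w^2 + 5*w + 4) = (w - 5)*(w + 1)*(w + 4)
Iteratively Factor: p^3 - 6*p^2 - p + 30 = (p - 3)*(p^2 - 3*p - 10) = (p - 5)*(p - 3)*(p + 2)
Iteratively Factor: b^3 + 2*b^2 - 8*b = (b)*(b^2 + 2*b - 8) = b*(b + 4)*(b - 2)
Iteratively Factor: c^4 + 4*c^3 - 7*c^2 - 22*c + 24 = (c - 2)*(c^3 + 6*c^2 + 5*c - 12) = (c - 2)*(c - 1)*(c^2 + 7*c + 12) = (c - 2)*(c - 1)*(c + 4)*(c + 3)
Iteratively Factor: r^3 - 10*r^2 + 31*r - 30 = (r - 3)*(r^2 - 7*r + 10) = (r - 5)*(r - 3)*(r - 2)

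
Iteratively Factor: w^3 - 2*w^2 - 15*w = (w - 5)*(w^2 + 3*w) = w*(w - 5)*(w + 3)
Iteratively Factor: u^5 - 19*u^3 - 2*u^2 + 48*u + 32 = (u - 2)*(u^4 + 2*u^3 - 15*u^2 - 32*u - 16) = (u - 2)*(u + 1)*(u^3 + u^2 - 16*u - 16) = (u - 4)*(u - 2)*(u + 1)*(u^2 + 5*u + 4) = (u - 4)*(u - 2)*(u + 1)*(u + 4)*(u + 1)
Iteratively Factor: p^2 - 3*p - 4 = (p + 1)*(p - 4)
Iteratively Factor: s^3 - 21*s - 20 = (s + 4)*(s^2 - 4*s - 5) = (s - 5)*(s + 4)*(s + 1)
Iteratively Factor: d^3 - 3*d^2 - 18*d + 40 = (d - 2)*(d^2 - d - 20) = (d - 5)*(d - 2)*(d + 4)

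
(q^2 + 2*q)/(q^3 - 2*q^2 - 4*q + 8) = q/(q^2 - 4*q + 4)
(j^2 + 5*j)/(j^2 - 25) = j/(j - 5)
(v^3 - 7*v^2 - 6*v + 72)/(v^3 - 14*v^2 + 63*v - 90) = (v^2 - v - 12)/(v^2 - 8*v + 15)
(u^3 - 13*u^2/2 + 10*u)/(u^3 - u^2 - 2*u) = (-u^2 + 13*u/2 - 10)/(-u^2 + u + 2)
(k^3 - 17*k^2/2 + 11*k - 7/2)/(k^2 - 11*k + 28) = (2*k^2 - 3*k + 1)/(2*(k - 4))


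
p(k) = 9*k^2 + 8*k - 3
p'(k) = 18*k + 8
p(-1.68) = 8.96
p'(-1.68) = -22.24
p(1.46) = 27.86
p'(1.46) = 34.28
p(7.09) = 506.13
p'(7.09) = 135.62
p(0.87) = 10.77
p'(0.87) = 23.66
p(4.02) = 174.60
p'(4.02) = 80.36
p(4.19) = 188.52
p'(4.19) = 83.42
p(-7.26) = 413.29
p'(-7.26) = -122.68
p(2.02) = 49.88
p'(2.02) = 44.36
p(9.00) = 798.00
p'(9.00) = 170.00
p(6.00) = 369.00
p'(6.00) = 116.00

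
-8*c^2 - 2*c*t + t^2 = (-4*c + t)*(2*c + t)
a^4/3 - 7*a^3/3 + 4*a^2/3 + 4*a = a*(a/3 + 1/3)*(a - 6)*(a - 2)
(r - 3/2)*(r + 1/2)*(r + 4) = r^3 + 3*r^2 - 19*r/4 - 3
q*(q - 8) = q^2 - 8*q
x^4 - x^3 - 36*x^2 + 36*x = x*(x - 6)*(x - 1)*(x + 6)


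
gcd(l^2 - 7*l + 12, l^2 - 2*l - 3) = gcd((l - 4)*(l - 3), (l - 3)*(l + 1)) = l - 3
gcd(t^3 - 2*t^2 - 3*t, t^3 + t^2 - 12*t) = t^2 - 3*t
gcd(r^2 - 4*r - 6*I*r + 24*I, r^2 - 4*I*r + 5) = 1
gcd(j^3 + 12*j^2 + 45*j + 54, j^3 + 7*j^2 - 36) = j^2 + 9*j + 18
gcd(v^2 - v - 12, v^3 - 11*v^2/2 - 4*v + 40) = v - 4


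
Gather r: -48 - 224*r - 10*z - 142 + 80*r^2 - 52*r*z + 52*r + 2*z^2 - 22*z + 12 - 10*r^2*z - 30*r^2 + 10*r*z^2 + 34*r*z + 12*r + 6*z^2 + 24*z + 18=r^2*(50 - 10*z) + r*(10*z^2 - 18*z - 160) + 8*z^2 - 8*z - 160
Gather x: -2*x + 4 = 4 - 2*x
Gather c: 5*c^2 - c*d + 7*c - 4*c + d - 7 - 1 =5*c^2 + c*(3 - d) + d - 8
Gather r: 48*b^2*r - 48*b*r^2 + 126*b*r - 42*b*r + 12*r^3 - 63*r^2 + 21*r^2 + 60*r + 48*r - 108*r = 12*r^3 + r^2*(-48*b - 42) + r*(48*b^2 + 84*b)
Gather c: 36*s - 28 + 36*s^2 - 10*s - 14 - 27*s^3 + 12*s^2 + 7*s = -27*s^3 + 48*s^2 + 33*s - 42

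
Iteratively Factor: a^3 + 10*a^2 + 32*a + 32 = (a + 4)*(a^2 + 6*a + 8) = (a + 2)*(a + 4)*(a + 4)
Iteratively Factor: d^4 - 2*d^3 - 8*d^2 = (d + 2)*(d^3 - 4*d^2) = d*(d + 2)*(d^2 - 4*d) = d^2*(d + 2)*(d - 4)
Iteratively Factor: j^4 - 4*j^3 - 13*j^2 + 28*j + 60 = (j + 2)*(j^3 - 6*j^2 - j + 30) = (j + 2)^2*(j^2 - 8*j + 15) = (j - 5)*(j + 2)^2*(j - 3)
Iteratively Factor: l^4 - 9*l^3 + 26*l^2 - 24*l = (l - 2)*(l^3 - 7*l^2 + 12*l) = l*(l - 2)*(l^2 - 7*l + 12) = l*(l - 4)*(l - 2)*(l - 3)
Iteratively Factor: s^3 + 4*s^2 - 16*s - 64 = (s - 4)*(s^2 + 8*s + 16) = (s - 4)*(s + 4)*(s + 4)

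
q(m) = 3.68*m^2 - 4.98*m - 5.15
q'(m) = 7.36*m - 4.98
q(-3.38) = 53.72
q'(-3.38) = -29.86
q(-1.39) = 8.88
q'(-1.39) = -15.21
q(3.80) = 29.07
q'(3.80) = 22.99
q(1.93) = -1.05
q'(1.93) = 9.22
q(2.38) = 3.84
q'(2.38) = 12.54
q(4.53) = 47.81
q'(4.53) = 28.36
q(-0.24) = -3.74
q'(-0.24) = -6.75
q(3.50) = 22.50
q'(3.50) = 20.78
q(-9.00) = 337.75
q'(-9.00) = -71.22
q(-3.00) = 42.91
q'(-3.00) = -27.06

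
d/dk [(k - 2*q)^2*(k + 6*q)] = (k - 2*q)*(3*k + 10*q)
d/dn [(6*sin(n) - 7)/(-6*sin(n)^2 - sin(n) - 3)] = (36*sin(n)^2 - 84*sin(n) - 25)*cos(n)/(6*sin(n)^2 + sin(n) + 3)^2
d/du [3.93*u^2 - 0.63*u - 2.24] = 7.86*u - 0.63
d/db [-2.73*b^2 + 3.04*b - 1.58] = 3.04 - 5.46*b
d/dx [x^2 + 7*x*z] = 2*x + 7*z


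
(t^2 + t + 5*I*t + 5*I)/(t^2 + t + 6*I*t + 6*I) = (t + 5*I)/(t + 6*I)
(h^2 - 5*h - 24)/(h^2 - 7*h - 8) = (h + 3)/(h + 1)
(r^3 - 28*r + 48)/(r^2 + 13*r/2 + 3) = 2*(r^2 - 6*r + 8)/(2*r + 1)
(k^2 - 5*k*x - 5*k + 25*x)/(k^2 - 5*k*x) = (k - 5)/k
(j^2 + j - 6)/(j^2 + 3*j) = (j - 2)/j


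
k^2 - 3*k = k*(k - 3)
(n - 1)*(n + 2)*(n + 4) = n^3 + 5*n^2 + 2*n - 8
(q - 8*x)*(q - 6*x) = q^2 - 14*q*x + 48*x^2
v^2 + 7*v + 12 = (v + 3)*(v + 4)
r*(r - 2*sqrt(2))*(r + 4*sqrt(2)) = r^3 + 2*sqrt(2)*r^2 - 16*r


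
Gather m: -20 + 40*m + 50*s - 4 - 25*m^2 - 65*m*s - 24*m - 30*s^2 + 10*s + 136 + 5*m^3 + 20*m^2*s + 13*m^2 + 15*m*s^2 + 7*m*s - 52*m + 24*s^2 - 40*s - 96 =5*m^3 + m^2*(20*s - 12) + m*(15*s^2 - 58*s - 36) - 6*s^2 + 20*s + 16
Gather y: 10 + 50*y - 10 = 50*y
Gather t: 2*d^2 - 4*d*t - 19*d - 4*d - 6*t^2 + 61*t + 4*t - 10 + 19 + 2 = 2*d^2 - 23*d - 6*t^2 + t*(65 - 4*d) + 11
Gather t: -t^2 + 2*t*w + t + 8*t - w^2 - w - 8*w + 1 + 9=-t^2 + t*(2*w + 9) - w^2 - 9*w + 10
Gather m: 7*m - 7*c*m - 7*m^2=-7*m^2 + m*(7 - 7*c)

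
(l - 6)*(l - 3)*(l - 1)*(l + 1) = l^4 - 9*l^3 + 17*l^2 + 9*l - 18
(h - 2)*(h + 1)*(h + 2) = h^3 + h^2 - 4*h - 4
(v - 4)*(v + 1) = v^2 - 3*v - 4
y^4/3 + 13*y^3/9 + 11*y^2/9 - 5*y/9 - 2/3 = (y/3 + 1)*(y - 2/3)*(y + 1)^2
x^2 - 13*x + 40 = (x - 8)*(x - 5)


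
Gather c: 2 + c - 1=c + 1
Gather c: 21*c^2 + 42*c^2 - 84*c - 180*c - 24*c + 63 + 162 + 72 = 63*c^2 - 288*c + 297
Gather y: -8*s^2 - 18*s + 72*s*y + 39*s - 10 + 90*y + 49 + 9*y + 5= -8*s^2 + 21*s + y*(72*s + 99) + 44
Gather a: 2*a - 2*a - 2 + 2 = 0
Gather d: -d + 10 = 10 - d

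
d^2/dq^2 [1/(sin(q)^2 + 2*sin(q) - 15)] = 2*(-2*sin(q)^4 - 3*sin(q)^3 - 29*sin(q)^2 - 9*sin(q) + 19)/(sin(q)^2 + 2*sin(q) - 15)^3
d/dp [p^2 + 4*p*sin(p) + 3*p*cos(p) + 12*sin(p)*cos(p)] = -3*p*sin(p) + 4*p*cos(p) + 2*p + 4*sin(p) + 3*cos(p) + 12*cos(2*p)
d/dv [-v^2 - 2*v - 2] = -2*v - 2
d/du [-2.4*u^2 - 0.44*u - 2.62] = -4.8*u - 0.44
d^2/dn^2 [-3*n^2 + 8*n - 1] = -6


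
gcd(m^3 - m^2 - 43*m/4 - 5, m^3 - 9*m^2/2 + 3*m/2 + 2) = m^2 - 7*m/2 - 2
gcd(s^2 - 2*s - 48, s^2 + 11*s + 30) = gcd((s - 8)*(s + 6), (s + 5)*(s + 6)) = s + 6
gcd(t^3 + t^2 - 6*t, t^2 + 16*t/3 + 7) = t + 3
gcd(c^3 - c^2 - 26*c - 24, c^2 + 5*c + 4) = c^2 + 5*c + 4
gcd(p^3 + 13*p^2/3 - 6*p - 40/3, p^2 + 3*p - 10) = p^2 + 3*p - 10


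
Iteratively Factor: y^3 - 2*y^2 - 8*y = (y + 2)*(y^2 - 4*y) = (y - 4)*(y + 2)*(y)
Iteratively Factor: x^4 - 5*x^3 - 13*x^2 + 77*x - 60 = (x - 1)*(x^3 - 4*x^2 - 17*x + 60) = (x - 5)*(x - 1)*(x^2 + x - 12) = (x - 5)*(x - 1)*(x + 4)*(x - 3)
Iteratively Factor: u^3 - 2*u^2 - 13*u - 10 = (u + 2)*(u^2 - 4*u - 5) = (u - 5)*(u + 2)*(u + 1)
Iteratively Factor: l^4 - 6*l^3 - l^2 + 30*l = (l)*(l^3 - 6*l^2 - l + 30) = l*(l - 3)*(l^2 - 3*l - 10) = l*(l - 3)*(l + 2)*(l - 5)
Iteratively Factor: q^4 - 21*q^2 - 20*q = (q + 4)*(q^3 - 4*q^2 - 5*q) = (q + 1)*(q + 4)*(q^2 - 5*q) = q*(q + 1)*(q + 4)*(q - 5)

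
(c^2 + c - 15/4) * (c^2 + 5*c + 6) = c^4 + 6*c^3 + 29*c^2/4 - 51*c/4 - 45/2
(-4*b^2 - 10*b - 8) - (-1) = -4*b^2 - 10*b - 7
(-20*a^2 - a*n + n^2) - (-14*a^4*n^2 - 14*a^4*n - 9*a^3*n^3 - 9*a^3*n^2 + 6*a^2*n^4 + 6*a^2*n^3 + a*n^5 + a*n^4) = 14*a^4*n^2 + 14*a^4*n + 9*a^3*n^3 + 9*a^3*n^2 - 6*a^2*n^4 - 6*a^2*n^3 - 20*a^2 - a*n^5 - a*n^4 - a*n + n^2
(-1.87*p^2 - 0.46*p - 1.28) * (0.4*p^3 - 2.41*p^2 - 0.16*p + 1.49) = -0.748*p^5 + 4.3227*p^4 + 0.8958*p^3 + 0.3721*p^2 - 0.4806*p - 1.9072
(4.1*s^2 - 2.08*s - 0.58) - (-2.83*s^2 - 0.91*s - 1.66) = 6.93*s^2 - 1.17*s + 1.08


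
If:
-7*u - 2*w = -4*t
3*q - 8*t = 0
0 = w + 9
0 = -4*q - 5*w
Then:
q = 45/4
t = 135/32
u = 279/56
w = -9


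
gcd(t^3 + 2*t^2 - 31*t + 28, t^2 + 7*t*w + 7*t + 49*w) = t + 7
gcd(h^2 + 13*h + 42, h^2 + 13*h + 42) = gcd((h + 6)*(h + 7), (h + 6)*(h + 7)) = h^2 + 13*h + 42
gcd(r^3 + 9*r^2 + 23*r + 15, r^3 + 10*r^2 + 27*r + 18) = r^2 + 4*r + 3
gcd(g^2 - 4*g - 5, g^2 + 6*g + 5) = g + 1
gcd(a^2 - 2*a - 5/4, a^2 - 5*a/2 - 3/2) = a + 1/2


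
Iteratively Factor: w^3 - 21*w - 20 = (w + 4)*(w^2 - 4*w - 5) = (w + 1)*(w + 4)*(w - 5)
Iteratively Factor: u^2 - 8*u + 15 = (u - 5)*(u - 3)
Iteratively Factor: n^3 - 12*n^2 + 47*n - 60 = (n - 3)*(n^2 - 9*n + 20) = (n - 4)*(n - 3)*(n - 5)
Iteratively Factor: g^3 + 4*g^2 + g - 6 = (g - 1)*(g^2 + 5*g + 6) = (g - 1)*(g + 3)*(g + 2)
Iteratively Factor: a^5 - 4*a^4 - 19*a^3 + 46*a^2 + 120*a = (a + 2)*(a^4 - 6*a^3 - 7*a^2 + 60*a) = (a + 2)*(a + 3)*(a^3 - 9*a^2 + 20*a) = (a - 5)*(a + 2)*(a + 3)*(a^2 - 4*a) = (a - 5)*(a - 4)*(a + 2)*(a + 3)*(a)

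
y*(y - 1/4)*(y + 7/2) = y^3 + 13*y^2/4 - 7*y/8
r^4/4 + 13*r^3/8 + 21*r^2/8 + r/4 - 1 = (r/4 + 1/2)*(r - 1/2)*(r + 1)*(r + 4)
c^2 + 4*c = c*(c + 4)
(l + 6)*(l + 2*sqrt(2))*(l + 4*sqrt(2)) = l^3 + 6*l^2 + 6*sqrt(2)*l^2 + 16*l + 36*sqrt(2)*l + 96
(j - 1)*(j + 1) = j^2 - 1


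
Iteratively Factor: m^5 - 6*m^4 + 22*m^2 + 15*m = (m + 1)*(m^4 - 7*m^3 + 7*m^2 + 15*m) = (m + 1)^2*(m^3 - 8*m^2 + 15*m) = m*(m + 1)^2*(m^2 - 8*m + 15) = m*(m - 3)*(m + 1)^2*(m - 5)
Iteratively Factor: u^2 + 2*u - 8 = (u - 2)*(u + 4)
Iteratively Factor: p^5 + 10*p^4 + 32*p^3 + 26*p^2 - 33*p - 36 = (p + 1)*(p^4 + 9*p^3 + 23*p^2 + 3*p - 36) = (p + 1)*(p + 4)*(p^3 + 5*p^2 + 3*p - 9) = (p + 1)*(p + 3)*(p + 4)*(p^2 + 2*p - 3) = (p + 1)*(p + 3)^2*(p + 4)*(p - 1)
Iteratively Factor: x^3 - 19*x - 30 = (x + 2)*(x^2 - 2*x - 15) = (x + 2)*(x + 3)*(x - 5)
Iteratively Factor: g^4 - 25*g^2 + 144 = (g + 3)*(g^3 - 3*g^2 - 16*g + 48) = (g - 4)*(g + 3)*(g^2 + g - 12) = (g - 4)*(g - 3)*(g + 3)*(g + 4)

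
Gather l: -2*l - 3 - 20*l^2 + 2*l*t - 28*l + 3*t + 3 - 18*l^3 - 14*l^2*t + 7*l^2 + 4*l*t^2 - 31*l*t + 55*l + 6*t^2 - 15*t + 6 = -18*l^3 + l^2*(-14*t - 13) + l*(4*t^2 - 29*t + 25) + 6*t^2 - 12*t + 6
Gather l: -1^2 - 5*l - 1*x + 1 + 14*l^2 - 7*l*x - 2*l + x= 14*l^2 + l*(-7*x - 7)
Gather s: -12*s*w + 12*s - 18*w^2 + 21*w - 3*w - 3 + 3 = s*(12 - 12*w) - 18*w^2 + 18*w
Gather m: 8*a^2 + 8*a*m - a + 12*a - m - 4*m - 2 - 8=8*a^2 + 11*a + m*(8*a - 5) - 10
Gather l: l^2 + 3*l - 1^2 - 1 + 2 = l^2 + 3*l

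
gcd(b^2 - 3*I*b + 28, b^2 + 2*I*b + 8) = b + 4*I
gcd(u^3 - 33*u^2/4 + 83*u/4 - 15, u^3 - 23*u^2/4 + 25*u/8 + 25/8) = u - 5/4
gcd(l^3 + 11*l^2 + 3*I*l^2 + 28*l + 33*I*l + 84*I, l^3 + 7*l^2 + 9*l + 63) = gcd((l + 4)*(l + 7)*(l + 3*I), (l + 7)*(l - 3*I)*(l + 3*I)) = l^2 + l*(7 + 3*I) + 21*I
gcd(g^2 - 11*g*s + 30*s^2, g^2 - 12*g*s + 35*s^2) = -g + 5*s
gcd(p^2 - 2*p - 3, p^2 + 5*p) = 1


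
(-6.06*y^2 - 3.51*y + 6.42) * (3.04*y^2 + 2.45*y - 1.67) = -18.4224*y^4 - 25.5174*y^3 + 21.0375*y^2 + 21.5907*y - 10.7214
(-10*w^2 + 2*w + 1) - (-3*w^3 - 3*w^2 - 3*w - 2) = 3*w^3 - 7*w^2 + 5*w + 3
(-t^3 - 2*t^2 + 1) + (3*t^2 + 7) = -t^3 + t^2 + 8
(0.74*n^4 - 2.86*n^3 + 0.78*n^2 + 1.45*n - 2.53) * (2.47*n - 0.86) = 1.8278*n^5 - 7.7006*n^4 + 4.3862*n^3 + 2.9107*n^2 - 7.4961*n + 2.1758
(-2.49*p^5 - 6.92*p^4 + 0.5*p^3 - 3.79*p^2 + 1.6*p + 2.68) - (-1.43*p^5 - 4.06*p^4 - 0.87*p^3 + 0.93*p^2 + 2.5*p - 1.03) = -1.06*p^5 - 2.86*p^4 + 1.37*p^3 - 4.72*p^2 - 0.9*p + 3.71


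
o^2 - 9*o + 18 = (o - 6)*(o - 3)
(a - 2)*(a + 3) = a^2 + a - 6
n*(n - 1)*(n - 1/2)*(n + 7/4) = n^4 + n^3/4 - 17*n^2/8 + 7*n/8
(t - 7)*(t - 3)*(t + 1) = t^3 - 9*t^2 + 11*t + 21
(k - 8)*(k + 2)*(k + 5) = k^3 - k^2 - 46*k - 80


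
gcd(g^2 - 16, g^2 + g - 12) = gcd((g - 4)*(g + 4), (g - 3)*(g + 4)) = g + 4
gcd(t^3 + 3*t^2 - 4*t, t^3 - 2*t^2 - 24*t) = t^2 + 4*t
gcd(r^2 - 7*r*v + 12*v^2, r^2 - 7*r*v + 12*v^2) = r^2 - 7*r*v + 12*v^2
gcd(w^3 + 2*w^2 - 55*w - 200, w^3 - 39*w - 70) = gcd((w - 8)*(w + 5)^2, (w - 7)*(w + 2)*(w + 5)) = w + 5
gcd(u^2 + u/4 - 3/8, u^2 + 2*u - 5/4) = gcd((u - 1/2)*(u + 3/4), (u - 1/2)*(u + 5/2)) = u - 1/2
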